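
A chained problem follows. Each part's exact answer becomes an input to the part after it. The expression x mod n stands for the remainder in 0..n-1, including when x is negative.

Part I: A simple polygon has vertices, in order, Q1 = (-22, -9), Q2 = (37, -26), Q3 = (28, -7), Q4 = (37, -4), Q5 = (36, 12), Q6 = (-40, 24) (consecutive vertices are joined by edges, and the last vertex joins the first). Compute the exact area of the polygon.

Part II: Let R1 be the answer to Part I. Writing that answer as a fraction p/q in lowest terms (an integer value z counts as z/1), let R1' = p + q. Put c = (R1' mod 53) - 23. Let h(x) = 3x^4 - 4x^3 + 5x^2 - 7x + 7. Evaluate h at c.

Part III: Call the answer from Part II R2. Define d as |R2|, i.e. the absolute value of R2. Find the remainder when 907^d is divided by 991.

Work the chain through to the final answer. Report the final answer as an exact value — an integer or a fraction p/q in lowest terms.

976

Part I: cross terms: (-22*-26 - 37*-9)=905, (37*-7 - 28*-26)=469, (28*-4 - 37*-7)=147, (37*12 - 36*-4)=588, (36*24 - -40*12)=1344, (-40*-9 - -22*24)=888; twice the area = |4341| = 4341; area = 4341/2; answer 4341/2
Part II: R1 = 4341/2; threaded value p + q = 4343; c = 27; 3*(27)^4 - 4*(27)^3 + 5*(27)^2 - 7*(27)^1 + 7 = (1594323) + (-78732) + (3645) + (-189) + (7) = 1519054; answer 1519054
Part III: R2 = 1519054; d = 1519054; squarings mod 991: 907^1=907, 907^2=119, 907^4=287, 907^8=116, 907^16=573, 907^32=308, 907^64=719, 907^128=650, 907^256=334, 907^512=564, 907^1024=976, 907^2048=225, 907^4096=84, 907^8192=119, 907^16384=287, 907^32768=116, 907^65536=573, 907^131072=308, 907^262144=719, 907^524288=650, 907^1048576=334; 907^1519054 = 907^2 * 907^4 * 907^8 * 907^64 * 907^128 * 907^256 * 907^1024 * 907^2048 * 907^8192 * 907^65536 * 907^131072 * 907^262144 * 907^1048576 = 976 (mod 991); answer 976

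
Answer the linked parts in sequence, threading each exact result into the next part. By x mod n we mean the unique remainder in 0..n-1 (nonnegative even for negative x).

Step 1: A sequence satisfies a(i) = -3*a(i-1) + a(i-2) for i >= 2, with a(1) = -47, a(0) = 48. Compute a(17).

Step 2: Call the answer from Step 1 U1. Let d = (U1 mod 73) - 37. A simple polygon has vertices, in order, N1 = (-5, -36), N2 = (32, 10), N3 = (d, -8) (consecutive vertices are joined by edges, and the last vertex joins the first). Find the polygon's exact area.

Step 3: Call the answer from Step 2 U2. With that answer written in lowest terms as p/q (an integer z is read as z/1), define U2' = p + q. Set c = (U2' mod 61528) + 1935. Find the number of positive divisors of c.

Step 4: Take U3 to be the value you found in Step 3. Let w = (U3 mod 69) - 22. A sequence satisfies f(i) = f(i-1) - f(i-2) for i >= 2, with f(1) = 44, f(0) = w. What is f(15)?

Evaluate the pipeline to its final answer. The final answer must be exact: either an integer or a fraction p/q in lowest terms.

20

Step 1: a(2) = -3*(-47) + 1*(48) = 189; iterating: a(2)=189, a(3)=-614, a(4)=2031, a(5)=-6707, a(6)=22152, a(7)=-73163, a(8)=241641, a(9)=-798086, a(10)=2635899, a(11)=-8705783, a(12)=28753248, a(13)=-94965527, a(14)=313649829, a(15)=-1035915014, a(16)=3421394871, a(17)=-11300099627; answer -11300099627
Step 2: U1 = -11300099627; d = 14; cross terms: (-5*10 - 32*-36)=1102, (32*-8 - 14*10)=-396, (14*-36 - -5*-8)=-544; twice the area = |162| = 162; area = 81; answer 81
Step 3: U2 = 81; threaded value p + q = 82; c = 2017; 2017 is prime, so its only divisors are 1 and 2017; count = 2; answer 2
Step 4: U3 = 2; w = -20; f(2) = 1*(44) - 1*(-20) = 64; iterating: f(2)=64, f(3)=20, f(4)=-44, f(5)=-64, f(6)=-20, f(7)=44, f(8)=64, f(9)=20, f(10)=-44, f(11)=-64, f(12)=-20, f(13)=44, f(14)=64, f(15)=20; answer 20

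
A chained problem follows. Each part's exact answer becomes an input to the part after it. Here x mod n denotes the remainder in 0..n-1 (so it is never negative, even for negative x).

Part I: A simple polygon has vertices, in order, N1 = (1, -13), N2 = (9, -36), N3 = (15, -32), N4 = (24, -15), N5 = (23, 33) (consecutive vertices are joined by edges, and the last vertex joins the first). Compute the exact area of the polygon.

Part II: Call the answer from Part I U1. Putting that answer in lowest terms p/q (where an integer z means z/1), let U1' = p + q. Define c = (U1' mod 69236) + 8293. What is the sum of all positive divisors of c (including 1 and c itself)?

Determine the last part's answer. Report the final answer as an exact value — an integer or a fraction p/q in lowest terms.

Part I: cross terms: (1*-36 - 9*-13)=81, (9*-32 - 15*-36)=252, (15*-15 - 24*-32)=543, (24*33 - 23*-15)=1137, (23*-13 - 1*33)=-332; twice the area = |1681| = 1681; area = 1681/2; answer 1681/2
Part II: U1 = 1681/2; threaded value p + q = 1683; c = 9976; 9976 = 2^3 * 29 * 43; sigma = (1 + 2 + 4 + 8) * (1 + 29) * (1 + 43) = 15 * 30 * 44 = 19800; answer 19800

19800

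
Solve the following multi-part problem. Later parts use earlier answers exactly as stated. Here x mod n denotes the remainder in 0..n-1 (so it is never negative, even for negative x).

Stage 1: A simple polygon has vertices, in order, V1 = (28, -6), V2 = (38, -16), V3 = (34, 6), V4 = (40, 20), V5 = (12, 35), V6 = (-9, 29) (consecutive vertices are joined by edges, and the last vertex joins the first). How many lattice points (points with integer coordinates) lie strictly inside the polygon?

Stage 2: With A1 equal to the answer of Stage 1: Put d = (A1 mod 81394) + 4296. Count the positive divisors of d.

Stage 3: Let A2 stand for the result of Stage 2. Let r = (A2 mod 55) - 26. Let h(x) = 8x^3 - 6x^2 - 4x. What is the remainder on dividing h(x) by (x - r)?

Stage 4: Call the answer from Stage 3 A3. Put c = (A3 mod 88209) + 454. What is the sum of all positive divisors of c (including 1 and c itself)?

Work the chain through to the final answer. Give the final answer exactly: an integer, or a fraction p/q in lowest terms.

Stage 1: cross terms: (28*-16 - 38*-6)=-220, (38*6 - 34*-16)=772, (34*20 - 40*6)=440, (40*35 - 12*20)=1160, (12*29 - -9*35)=663, (-9*-6 - 28*29)=-758; twice the area = |2057| = 2057; area = 2057/2; boundary points = 10 + 2 + 2 + 1 + 3 + 1 = 19; strictly interior points = area - boundary/2 + 1 = 1020; answer 1020
Stage 2: A1 = 1020; d = 5316; 5316 = 2^2 * 3 * 443; number of divisors = (2+1) * (1+1) * (1+1) = 12; answer 12
Stage 3: A2 = 12; r = -14; remainder = value at the root: 8*(-14)^3 - 6*(-14)^2 - 4*(-14)^1 = (-21952) + (-1176) + (56) = -23072; answer -23072
Stage 4: A3 = -23072; c = 65591; 65591 = 107 * 613; sigma = (1 + 107) * (1 + 613) = 108 * 614 = 66312; answer 66312

66312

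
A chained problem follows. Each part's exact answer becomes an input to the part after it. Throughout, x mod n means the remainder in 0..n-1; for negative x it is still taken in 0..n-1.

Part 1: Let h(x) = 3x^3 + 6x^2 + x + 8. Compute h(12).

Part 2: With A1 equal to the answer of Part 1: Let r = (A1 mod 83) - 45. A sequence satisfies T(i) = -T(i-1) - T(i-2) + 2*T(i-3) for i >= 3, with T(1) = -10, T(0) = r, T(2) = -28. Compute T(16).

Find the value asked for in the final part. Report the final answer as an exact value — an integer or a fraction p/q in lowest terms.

Part 1: 3*(12)^3 + 6*(12)^2 + 1*(12)^1 + 8 = (5184) + (864) + (12) + (8) = 6068; answer 6068
Part 2: A1 = 6068; r = -36; T(3) = -1*(-28) - 1*(-10) + 2*(-36) = -34; iterating: T(3)=-34, T(4)=42, T(5)=-64, T(6)=-46, T(7)=194, T(8)=-276, T(9)=-10, T(10)=674, T(11)=-1216, T(12)=522, T(13)=2042, T(14)=-4996, T(15)=3998, T(16)=5082; answer 5082

5082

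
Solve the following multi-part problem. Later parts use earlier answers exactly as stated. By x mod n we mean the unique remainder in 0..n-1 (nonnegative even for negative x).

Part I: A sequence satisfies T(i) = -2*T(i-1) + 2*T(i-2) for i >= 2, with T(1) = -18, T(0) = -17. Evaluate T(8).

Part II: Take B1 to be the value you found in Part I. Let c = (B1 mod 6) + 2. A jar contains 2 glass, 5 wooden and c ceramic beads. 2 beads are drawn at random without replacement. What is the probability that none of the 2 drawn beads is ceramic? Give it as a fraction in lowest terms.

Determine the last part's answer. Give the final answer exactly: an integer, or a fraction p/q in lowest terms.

Part I: T(2) = -2*(-18) + 2*(-17) = 2; iterating: T(2)=2, T(3)=-40, T(4)=84, T(5)=-248, T(6)=664, T(7)=-1824, T(8)=4976; answer 4976
Part II: B1 = 4976; c = 4; total draws C(11,2) = 55; favorable C(7,2) = 21; P = 21/55; answer 21/55

21/55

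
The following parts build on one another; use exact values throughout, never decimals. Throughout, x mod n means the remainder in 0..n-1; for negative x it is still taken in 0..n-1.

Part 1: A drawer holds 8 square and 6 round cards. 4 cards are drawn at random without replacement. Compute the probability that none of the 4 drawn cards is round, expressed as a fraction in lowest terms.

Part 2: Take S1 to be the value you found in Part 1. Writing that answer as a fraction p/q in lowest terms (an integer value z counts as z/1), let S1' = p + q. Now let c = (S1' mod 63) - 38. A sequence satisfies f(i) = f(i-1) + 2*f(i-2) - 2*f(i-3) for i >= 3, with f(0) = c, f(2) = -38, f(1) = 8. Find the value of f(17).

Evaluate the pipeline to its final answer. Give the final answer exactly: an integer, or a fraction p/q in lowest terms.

-2032

Part 1: total draws C(14,4) = 1001; favorable C(8,4) = 70; P = 10/143; answer 10/143
Part 2: S1 = 10/143; threaded value p + q = 153; c = -11; f(3) = 1*(-38) + 2*(8) - 2*(-11) = 0; iterating: f(3)=0, f(4)=-92, f(5)=-16, f(6)=-200, f(7)=-48, f(8)=-416, f(9)=-112, f(10)=-848, f(11)=-240, f(12)=-1712, f(13)=-496, f(14)=-3440, f(15)=-1008, f(16)=-6896, f(17)=-2032; answer -2032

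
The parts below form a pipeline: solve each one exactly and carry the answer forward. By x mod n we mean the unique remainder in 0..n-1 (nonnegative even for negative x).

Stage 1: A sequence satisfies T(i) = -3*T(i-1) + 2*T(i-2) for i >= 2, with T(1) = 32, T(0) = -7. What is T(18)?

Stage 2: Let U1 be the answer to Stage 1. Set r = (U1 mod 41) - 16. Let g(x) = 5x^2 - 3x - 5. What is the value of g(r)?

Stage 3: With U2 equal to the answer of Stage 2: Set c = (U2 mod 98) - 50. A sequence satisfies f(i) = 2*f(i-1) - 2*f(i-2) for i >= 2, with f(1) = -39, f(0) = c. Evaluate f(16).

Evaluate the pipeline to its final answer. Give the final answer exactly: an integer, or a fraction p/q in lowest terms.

Stage 1: T(2) = -3*(32) + 2*(-7) = -110; iterating: T(2)=-110, T(3)=394, T(4)=-1402, T(5)=4994, T(6)=-17786, T(7)=63346, T(8)=-225610, T(9)=803522, T(10)=-2861786, T(11)=10192402, T(12)=-36300778, T(13)=129287138, T(14)=-460462970, T(15)=1639963186, T(16)=-5840815498, T(17)=20802372866, T(18)=-74088749594; answer -74088749594
Stage 2: U1 = -74088749594; r = 24; 5*(24)^2 - 3*(24)^1 - 5 = (2880) + (-72) + (-5) = 2803; answer 2803
Stage 3: U2 = 2803; c = 9; f(2) = 2*(-39) - 2*(9) = -96; iterating: f(2)=-96, f(3)=-114, f(4)=-36, f(5)=156, f(6)=384, f(7)=456, f(8)=144, f(9)=-624, f(10)=-1536, f(11)=-1824, f(12)=-576, f(13)=2496, f(14)=6144, f(15)=7296, f(16)=2304; answer 2304

2304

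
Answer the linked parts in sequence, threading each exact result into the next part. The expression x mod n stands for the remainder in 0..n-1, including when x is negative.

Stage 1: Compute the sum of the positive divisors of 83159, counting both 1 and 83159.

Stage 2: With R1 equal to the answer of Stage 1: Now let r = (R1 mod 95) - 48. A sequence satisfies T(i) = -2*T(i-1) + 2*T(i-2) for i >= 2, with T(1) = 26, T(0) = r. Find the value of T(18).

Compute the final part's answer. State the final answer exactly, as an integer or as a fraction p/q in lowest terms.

-980438528

Stage 1: 83159 = 137 * 607; sigma = (1 + 137) * (1 + 607) = 138 * 608 = 83904; answer 83904
Stage 2: R1 = 83904; r = -29; T(2) = -2*(26) + 2*(-29) = -110; iterating: T(2)=-110, T(3)=272, T(4)=-764, T(5)=2072, T(6)=-5672, T(7)=15488, T(8)=-42320, T(9)=115616, T(10)=-315872, T(11)=862976, T(12)=-2357696, T(13)=6441344, T(14)=-17598080, T(15)=48078848, T(16)=-131353856, T(17)=358865408, T(18)=-980438528; answer -980438528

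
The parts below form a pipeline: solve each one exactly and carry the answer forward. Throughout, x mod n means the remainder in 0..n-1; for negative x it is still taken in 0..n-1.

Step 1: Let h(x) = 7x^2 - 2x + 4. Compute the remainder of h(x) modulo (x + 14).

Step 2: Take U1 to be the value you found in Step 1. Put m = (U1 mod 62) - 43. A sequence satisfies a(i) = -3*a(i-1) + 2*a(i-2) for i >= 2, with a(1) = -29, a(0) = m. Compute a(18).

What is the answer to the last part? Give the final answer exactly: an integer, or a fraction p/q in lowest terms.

Step 1: remainder = value at the root: 7*(-14)^2 - 2*(-14)^1 + 4 = (1372) + (28) + (4) = 1404; answer 1404
Step 2: U1 = 1404; m = -3; a(2) = -3*(-29) + 2*(-3) = 81; iterating: a(2)=81, a(3)=-301, a(4)=1065, a(5)=-3797, a(6)=13521, a(7)=-48157, a(8)=171513, a(9)=-610853, a(10)=2175585, a(11)=-7748461, a(12)=27596553, a(13)=-98286581, a(14)=350052849, a(15)=-1246731709, a(16)=4440300825, a(17)=-15814365893, a(18)=56323699329; answer 56323699329

56323699329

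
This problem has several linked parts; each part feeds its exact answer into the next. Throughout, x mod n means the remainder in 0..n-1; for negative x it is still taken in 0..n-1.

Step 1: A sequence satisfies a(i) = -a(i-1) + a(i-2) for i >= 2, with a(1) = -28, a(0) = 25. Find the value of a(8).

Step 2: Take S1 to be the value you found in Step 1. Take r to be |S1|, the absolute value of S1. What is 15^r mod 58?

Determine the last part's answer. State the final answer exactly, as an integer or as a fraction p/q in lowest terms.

Step 1: a(2) = -1*(-28) + 1*(25) = 53; iterating: a(2)=53, a(3)=-81, a(4)=134, a(5)=-215, a(6)=349, a(7)=-564, a(8)=913; answer 913
Step 2: S1 = 913; r = 913; squarings mod 58: 15^1=15, 15^2=51, 15^4=49, 15^8=23, 15^16=7, 15^32=49, 15^64=23, 15^128=7, 15^256=49, 15^512=23; 15^913 = 15^1 * 15^16 * 15^128 * 15^256 * 15^512 = 47 (mod 58); answer 47

47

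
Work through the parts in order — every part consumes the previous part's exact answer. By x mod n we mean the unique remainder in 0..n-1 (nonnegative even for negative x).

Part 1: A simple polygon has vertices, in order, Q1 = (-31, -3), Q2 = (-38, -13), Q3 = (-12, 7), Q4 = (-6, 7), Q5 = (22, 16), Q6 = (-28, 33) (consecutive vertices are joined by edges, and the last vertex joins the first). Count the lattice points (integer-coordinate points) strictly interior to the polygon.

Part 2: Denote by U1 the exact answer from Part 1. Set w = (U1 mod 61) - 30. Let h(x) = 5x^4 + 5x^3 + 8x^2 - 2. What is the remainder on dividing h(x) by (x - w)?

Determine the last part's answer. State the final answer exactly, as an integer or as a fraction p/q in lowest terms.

Part 1: cross terms: (-31*-13 - -38*-3)=289, (-38*7 - -12*-13)=-422, (-12*7 - -6*7)=-42, (-6*16 - 22*7)=-250, (22*33 - -28*16)=1174, (-28*-3 - -31*33)=1107; twice the area = |1856| = 1856; area = 928; boundary points = 1 + 2 + 6 + 1 + 1 + 3 = 14; strictly interior points = area - boundary/2 + 1 = 922; answer 922
Part 2: U1 = 922; w = -23; remainder = value at the root: 5*(-23)^4 + 5*(-23)^3 + 8*(-23)^2 - 2 = (1399205) + (-60835) + (4232) + (-2) = 1342600; answer 1342600

1342600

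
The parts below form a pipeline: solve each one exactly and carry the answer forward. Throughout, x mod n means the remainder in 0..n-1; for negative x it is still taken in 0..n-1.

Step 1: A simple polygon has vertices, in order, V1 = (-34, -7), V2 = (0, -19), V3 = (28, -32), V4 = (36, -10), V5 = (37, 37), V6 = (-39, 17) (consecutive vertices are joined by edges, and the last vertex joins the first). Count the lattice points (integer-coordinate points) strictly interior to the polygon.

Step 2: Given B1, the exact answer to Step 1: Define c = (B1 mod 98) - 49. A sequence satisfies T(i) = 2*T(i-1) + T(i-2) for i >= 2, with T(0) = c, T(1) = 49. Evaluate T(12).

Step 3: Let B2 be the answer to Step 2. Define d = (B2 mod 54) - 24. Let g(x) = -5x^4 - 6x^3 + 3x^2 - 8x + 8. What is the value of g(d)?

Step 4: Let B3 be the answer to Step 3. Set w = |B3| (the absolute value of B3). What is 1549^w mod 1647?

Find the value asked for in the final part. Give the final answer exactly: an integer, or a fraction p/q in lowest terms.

253

Step 1: cross terms: (-34*-19 - 0*-7)=646, (0*-32 - 28*-19)=532, (28*-10 - 36*-32)=872, (36*37 - 37*-10)=1702, (37*17 - -39*37)=2072, (-39*-7 - -34*17)=851; twice the area = |6675| = 6675; area = 6675/2; boundary points = 2 + 1 + 2 + 1 + 4 + 1 = 11; strictly interior points = area - boundary/2 + 1 = 3333; answer 3333
Step 2: B1 = 3333; c = -48; T(2) = 2*(49) + 1*(-48) = 50; iterating: T(2)=50, T(3)=149, T(4)=348, T(5)=845, T(6)=2038, T(7)=4921, T(8)=11880, T(9)=28681, T(10)=69242, T(11)=167165, T(12)=403572; answer 403572
Step 3: B2 = 403572; d = 6; -5*(6)^4 - 6*(6)^3 + 3*(6)^2 - 8*(6)^1 + 8 = (-6480) + (-1296) + (108) + (-48) + (8) = -7708; answer -7708
Step 4: B3 = -7708; w = 7708; squarings mod 1647: 1549^1=1549, 1549^2=1369, 1549^4=1522, 1549^8=802, 1549^16=874, 1549^32=1315, 1549^64=1522, 1549^128=802, 1549^256=874, 1549^512=1315, 1549^1024=1522, 1549^2048=802, 1549^4096=874; 1549^7708 = 1549^4 * 1549^8 * 1549^16 * 1549^512 * 1549^1024 * 1549^2048 * 1549^4096 = 253 (mod 1647); answer 253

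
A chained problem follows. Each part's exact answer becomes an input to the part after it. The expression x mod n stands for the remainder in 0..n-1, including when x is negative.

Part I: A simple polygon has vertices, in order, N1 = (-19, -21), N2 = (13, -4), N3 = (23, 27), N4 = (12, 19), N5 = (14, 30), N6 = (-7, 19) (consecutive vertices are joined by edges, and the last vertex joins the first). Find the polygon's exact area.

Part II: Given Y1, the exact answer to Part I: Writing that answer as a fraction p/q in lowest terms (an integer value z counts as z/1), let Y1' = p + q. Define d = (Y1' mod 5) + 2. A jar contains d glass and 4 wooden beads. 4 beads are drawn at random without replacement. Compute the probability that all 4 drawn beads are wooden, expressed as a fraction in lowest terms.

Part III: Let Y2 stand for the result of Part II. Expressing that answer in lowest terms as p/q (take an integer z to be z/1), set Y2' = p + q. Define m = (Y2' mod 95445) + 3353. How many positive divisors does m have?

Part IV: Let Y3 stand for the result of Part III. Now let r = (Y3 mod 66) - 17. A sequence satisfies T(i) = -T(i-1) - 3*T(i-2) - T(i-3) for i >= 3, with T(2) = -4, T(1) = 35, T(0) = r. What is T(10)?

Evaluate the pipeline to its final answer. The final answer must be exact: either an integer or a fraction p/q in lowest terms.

-3220

Part I: cross terms: (-19*-4 - 13*-21)=349, (13*27 - 23*-4)=443, (23*19 - 12*27)=113, (12*30 - 14*19)=94, (14*19 - -7*30)=476, (-7*-21 - -19*19)=508; twice the area = |1983| = 1983; area = 1983/2; answer 1983/2
Part II: Y1 = 1983/2; threaded value p + q = 1985; d = 2; total draws C(6,4) = 15; favorable C(4,4) = 1; P = 1/15; answer 1/15
Part III: Y2 = 1/15; threaded value p + q = 16; m = 3369; 3369 = 3 * 1123; number of divisors = (1+1) * (1+1) = 4; answer 4
Part IV: Y3 = 4; r = -13; T(3) = -1*(-4) - 3*(35) - 1*(-13) = -88; iterating: T(3)=-88, T(4)=65, T(5)=203, T(6)=-310, T(7)=-364, T(8)=1091, T(9)=311, T(10)=-3220; answer -3220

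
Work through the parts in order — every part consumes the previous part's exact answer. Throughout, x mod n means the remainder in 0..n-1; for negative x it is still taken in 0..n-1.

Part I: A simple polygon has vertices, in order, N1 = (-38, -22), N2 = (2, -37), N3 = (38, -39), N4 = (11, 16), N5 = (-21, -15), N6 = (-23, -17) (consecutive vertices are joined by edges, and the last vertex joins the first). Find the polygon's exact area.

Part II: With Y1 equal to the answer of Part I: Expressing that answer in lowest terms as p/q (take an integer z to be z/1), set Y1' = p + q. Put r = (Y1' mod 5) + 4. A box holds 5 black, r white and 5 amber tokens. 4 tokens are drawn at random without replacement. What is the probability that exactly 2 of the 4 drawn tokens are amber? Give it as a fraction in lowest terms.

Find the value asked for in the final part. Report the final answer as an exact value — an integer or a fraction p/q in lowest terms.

Part I: cross terms: (-38*-37 - 2*-22)=1450, (2*-39 - 38*-37)=1328, (38*16 - 11*-39)=1037, (11*-15 - -21*16)=171, (-21*-17 - -23*-15)=12, (-23*-22 - -38*-17)=-140; twice the area = |3858| = 3858; area = 1929; answer 1929
Part II: Y1 = 1929; threaded value p + q = 1930; r = 4; total draws C(14,4) = 1001; favorable C(5,2)*C(9,2) = 360; P = 360/1001; answer 360/1001

360/1001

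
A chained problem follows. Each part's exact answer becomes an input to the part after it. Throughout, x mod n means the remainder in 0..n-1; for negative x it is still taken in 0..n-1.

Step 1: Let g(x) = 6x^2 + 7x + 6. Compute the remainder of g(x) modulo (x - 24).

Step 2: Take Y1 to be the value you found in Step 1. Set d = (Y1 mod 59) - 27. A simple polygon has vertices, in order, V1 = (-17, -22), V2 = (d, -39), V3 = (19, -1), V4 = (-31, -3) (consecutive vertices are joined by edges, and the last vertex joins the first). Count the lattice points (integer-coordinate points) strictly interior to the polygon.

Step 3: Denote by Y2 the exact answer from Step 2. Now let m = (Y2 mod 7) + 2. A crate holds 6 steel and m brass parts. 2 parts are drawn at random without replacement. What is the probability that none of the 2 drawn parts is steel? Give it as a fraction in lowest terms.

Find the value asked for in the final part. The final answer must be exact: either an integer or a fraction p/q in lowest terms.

4/13

Step 1: remainder = value at the root: 6*(24)^2 + 7*(24)^1 + 6 = (3456) + (168) + (6) = 3630; answer 3630
Step 2: Y1 = 3630; d = 4; cross terms: (-17*-39 - 4*-22)=751, (4*-1 - 19*-39)=737, (19*-3 - -31*-1)=-88, (-31*-22 - -17*-3)=631; twice the area = |2031| = 2031; area = 2031/2; boundary points = 1 + 1 + 2 + 1 = 5; strictly interior points = area - boundary/2 + 1 = 1014; answer 1014
Step 3: Y2 = 1014; m = 8; total draws C(14,2) = 91; favorable C(8,2) = 28; P = 4/13; answer 4/13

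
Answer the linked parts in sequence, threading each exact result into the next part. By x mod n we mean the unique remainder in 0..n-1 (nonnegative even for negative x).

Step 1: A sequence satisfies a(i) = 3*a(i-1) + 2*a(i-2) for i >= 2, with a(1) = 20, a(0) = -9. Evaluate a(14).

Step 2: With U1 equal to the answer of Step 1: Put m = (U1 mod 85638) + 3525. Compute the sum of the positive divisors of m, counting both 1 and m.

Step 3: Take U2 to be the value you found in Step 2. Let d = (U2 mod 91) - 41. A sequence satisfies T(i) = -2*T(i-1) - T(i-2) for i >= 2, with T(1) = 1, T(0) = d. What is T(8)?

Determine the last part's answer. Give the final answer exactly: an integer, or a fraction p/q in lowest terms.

6

Step 1: a(2) = 3*(20) + 2*(-9) = 42; iterating: a(2)=42, a(3)=166, a(4)=582, a(5)=2078, a(6)=7398, a(7)=26350, a(8)=93846, a(9)=334238, a(10)=1190406, a(11)=4239694, a(12)=15099894, a(13)=53779070, a(14)=191536998; answer 191536998
Step 2: U1 = 191536998; m = 53955; 53955 = 3^2 * 5 * 11 * 109; sigma = (1 + 3 + 9) * (1 + 5) * (1 + 11) * (1 + 109) = 13 * 6 * 12 * 110 = 102960; answer 102960
Step 3: U2 = 102960; d = -2; T(2) = -2*(1) - 1*(-2) = 0; iterating: T(2)=0, T(3)=-1, T(4)=2, T(5)=-3, T(6)=4, T(7)=-5, T(8)=6; answer 6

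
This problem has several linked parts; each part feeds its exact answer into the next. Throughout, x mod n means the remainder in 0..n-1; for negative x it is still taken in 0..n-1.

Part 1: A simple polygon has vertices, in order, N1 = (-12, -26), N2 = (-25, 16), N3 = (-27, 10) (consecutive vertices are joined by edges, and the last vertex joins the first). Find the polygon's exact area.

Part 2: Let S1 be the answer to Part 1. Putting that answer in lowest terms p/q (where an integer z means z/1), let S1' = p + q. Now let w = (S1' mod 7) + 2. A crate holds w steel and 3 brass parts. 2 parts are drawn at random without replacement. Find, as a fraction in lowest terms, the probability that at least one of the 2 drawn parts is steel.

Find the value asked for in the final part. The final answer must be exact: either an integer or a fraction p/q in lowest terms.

14/15

Part 1: cross terms: (-12*16 - -25*-26)=-842, (-25*10 - -27*16)=182, (-27*-26 - -12*10)=822; twice the area = |162| = 162; area = 81; answer 81
Part 2: S1 = 81; threaded value p + q = 82; w = 7; total draws C(10,2) = 45; complement C(3,2) = 3; favorable 45 - 3 = 42; P = 14/15; answer 14/15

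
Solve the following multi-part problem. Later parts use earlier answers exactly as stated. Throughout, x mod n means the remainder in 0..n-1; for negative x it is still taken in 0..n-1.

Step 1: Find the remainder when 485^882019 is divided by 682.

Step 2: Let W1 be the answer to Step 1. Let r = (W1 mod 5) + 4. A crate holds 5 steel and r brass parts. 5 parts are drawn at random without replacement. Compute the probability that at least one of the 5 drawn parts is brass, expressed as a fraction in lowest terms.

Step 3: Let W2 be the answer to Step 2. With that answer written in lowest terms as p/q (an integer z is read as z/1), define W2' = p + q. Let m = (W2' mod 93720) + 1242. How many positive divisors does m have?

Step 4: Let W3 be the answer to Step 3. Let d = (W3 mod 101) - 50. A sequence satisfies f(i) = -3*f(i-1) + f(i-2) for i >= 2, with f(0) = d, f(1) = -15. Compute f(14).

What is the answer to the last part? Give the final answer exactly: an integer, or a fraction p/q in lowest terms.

8552521

Step 1: squarings mod 682: 485^1=485, 485^2=617, 485^4=133, 485^8=639, 485^16=485, 485^32=617, 485^64=133, 485^128=639, 485^256=485, 485^512=617, 485^1024=133, 485^2048=639, 485^4096=485, 485^8192=617, 485^16384=133, 485^32768=639, 485^65536=485, 485^131072=617, 485^262144=133, 485^524288=639; 485^882019 = 485^1 * 485^2 * 485^32 * 485^64 * 485^256 * 485^1024 * 485^4096 * 485^8192 * 485^16384 * 485^65536 * 485^262144 * 485^524288 = 133 (mod 682); answer 133
Step 2: W1 = 133; r = 7; total draws C(12,5) = 792; complement C(5,5) = 1; favorable 792 - 1 = 791; P = 791/792; answer 791/792
Step 3: W2 = 791/792; threaded value p + q = 1583; m = 2825; 2825 = 5^2 * 113; number of divisors = (2+1) * (1+1) = 6; answer 6
Step 4: W3 = 6; d = -44; f(2) = -3*(-15) + 1*(-44) = 1; iterating: f(2)=1, f(3)=-18, f(4)=55, f(5)=-183, f(6)=604, f(7)=-1995, f(8)=6589, f(9)=-21762, f(10)=71875, f(11)=-237387, f(12)=784036, f(13)=-2589495, f(14)=8552521; answer 8552521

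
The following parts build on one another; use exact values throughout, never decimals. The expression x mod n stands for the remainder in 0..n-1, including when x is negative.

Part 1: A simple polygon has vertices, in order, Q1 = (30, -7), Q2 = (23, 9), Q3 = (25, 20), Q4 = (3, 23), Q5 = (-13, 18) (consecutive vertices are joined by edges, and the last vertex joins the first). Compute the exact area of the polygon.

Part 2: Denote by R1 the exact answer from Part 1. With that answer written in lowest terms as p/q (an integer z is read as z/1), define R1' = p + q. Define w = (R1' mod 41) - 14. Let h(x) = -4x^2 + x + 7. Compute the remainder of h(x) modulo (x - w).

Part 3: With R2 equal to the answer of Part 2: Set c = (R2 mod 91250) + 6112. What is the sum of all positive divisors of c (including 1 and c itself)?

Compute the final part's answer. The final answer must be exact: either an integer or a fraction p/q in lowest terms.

210672

Part 1: cross terms: (30*9 - 23*-7)=431, (23*20 - 25*9)=235, (25*23 - 3*20)=515, (3*18 - -13*23)=353, (-13*-7 - 30*18)=-449; twice the area = |1085| = 1085; area = 1085/2; answer 1085/2
Part 2: R1 = 1085/2; threaded value p + q = 1087; w = 7; remainder = value at the root: -4*(7)^2 + 1*(7)^1 + 7 = (-196) + (7) + (7) = -182; answer -182
Part 3: R2 = -182; c = 97180; 97180 = 2^2 * 5 * 43 * 113; sigma = (1 + 2 + 4) * (1 + 5) * (1 + 43) * (1 + 113) = 7 * 6 * 44 * 114 = 210672; answer 210672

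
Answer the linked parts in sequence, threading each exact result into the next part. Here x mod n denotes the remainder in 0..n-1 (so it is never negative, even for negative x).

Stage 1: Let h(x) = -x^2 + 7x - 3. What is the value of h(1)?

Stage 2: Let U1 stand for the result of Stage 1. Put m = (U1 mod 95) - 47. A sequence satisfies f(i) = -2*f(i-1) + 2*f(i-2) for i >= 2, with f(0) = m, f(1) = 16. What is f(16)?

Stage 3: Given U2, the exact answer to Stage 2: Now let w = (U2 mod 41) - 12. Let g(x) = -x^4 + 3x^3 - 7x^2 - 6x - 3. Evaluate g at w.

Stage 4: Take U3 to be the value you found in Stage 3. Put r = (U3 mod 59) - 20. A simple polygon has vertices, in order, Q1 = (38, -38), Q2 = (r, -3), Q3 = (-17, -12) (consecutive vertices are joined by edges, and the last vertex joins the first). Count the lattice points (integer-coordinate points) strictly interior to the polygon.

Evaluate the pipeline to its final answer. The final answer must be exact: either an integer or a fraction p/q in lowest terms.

Stage 1: -1*(1)^2 + 7*(1)^1 - 3 = (-1) + (7) + (-3) = 3; answer 3
Stage 2: U1 = 3; m = -44; f(2) = -2*(16) + 2*(-44) = -120; iterating: f(2)=-120, f(3)=272, f(4)=-784, f(5)=2112, f(6)=-5792, f(7)=15808, f(8)=-43200, f(9)=118016, f(10)=-322432, f(11)=880896, f(12)=-2406656, f(13)=6575104, f(14)=-17963520, f(15)=49077248, f(16)=-134081536; answer -134081536
Stage 3: U2 = -134081536; w = 14; -1*(14)^4 + 3*(14)^3 - 7*(14)^2 - 6*(14)^1 - 3 = (-38416) + (8232) + (-1372) + (-84) + (-3) = -31643; answer -31643
Stage 4: U3 = -31643; r = 20; cross terms: (38*-3 - 20*-38)=646, (20*-12 - -17*-3)=-291, (-17*-38 - 38*-12)=1102; twice the area = |1457| = 1457; area = 1457/2; boundary points = 1 + 1 + 1 = 3; strictly interior points = area - boundary/2 + 1 = 728; answer 728

728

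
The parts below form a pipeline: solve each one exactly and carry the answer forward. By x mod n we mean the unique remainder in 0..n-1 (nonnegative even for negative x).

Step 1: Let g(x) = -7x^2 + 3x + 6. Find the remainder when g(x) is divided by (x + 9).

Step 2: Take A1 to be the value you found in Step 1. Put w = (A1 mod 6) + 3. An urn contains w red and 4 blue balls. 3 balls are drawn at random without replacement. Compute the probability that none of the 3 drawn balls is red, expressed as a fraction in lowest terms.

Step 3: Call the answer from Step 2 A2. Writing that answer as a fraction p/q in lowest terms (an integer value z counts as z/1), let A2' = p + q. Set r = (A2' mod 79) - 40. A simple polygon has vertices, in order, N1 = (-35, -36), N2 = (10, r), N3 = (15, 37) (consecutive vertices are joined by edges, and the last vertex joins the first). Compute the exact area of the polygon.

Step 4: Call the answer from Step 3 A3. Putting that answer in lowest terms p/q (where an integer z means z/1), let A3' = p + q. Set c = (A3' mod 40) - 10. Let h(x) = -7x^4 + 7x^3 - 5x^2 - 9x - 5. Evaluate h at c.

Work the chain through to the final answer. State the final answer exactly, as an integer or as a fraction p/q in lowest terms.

-14719

Step 1: remainder = value at the root: -7*(-9)^2 + 3*(-9)^1 + 6 = (-567) + (-27) + (6) = -588; answer -588
Step 2: A1 = -588; w = 3; total draws C(7,3) = 35; favorable C(4,3) = 4; P = 4/35; answer 4/35
Step 3: A2 = 4/35; threaded value p + q = 39; r = -1; cross terms: (-35*-1 - 10*-36)=395, (10*37 - 15*-1)=385, (15*-36 - -35*37)=755; twice the area = |1535| = 1535; area = 1535/2; answer 1535/2
Step 4: A3 = 1535/2; threaded value p + q = 1537; c = 7; -7*(7)^4 + 7*(7)^3 - 5*(7)^2 - 9*(7)^1 - 5 = (-16807) + (2401) + (-245) + (-63) + (-5) = -14719; answer -14719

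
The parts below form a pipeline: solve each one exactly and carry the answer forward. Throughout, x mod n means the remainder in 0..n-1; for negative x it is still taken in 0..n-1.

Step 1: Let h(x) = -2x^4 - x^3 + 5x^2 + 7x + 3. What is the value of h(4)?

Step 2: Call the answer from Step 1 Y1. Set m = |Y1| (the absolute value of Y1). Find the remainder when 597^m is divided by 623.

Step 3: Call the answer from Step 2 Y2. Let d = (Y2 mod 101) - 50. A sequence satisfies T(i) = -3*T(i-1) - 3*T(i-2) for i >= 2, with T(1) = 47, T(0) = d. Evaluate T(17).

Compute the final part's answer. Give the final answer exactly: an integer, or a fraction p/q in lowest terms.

-164025

Step 1: -2*(4)^4 - 1*(4)^3 + 5*(4)^2 + 7*(4)^1 + 3 = (-512) + (-64) + (80) + (28) + (3) = -465; answer -465
Step 2: Y1 = -465; m = 465; squarings mod 623: 597^1=597, 597^2=53, 597^4=317, 597^8=186, 597^16=331, 597^32=536, 597^64=93, 597^128=550, 597^256=345; 597^465 = 597^1 * 597^16 * 597^64 * 597^128 * 597^256 = 127 (mod 623); answer 127
Step 3: Y2 = 127; d = -24; T(2) = -3*(47) - 3*(-24) = -69; iterating: T(2)=-69, T(3)=66, T(4)=9, T(5)=-225, T(6)=648, T(7)=-1269, T(8)=1863, T(9)=-1782, T(10)=-243, T(11)=6075, T(12)=-17496, T(13)=34263, T(14)=-50301, T(15)=48114, T(16)=6561, T(17)=-164025; answer -164025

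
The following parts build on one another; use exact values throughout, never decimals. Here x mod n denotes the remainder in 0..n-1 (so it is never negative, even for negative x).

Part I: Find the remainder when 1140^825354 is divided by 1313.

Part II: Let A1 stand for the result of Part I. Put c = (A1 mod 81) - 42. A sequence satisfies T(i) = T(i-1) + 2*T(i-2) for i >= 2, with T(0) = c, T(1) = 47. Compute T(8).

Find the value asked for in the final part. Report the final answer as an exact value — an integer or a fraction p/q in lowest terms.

Part I: squarings mod 1313: 1140^1=1140, 1140^2=1043, 1140^4=685, 1140^8=484, 1140^16=542, 1140^32=965, 1140^64=308, 1140^128=328, 1140^256=1231, 1140^512=159, 1140^1024=334, 1140^2048=1264, 1140^4096=1088, 1140^8192=731, 1140^16384=1283, 1140^32768=900, 1140^65536=1192, 1140^131072=198, 1140^262144=1127, 1140^524288=458; 1140^825354 = 1140^2 * 1140^8 * 1140^2048 * 1140^4096 * 1140^32768 * 1140^262144 * 1140^524288 = 729 (mod 1313); answer 729
Part II: A1 = 729; c = -42; T(2) = 1*(47) + 2*(-42) = -37; iterating: T(2)=-37, T(3)=57, T(4)=-17, T(5)=97, T(6)=63, T(7)=257, T(8)=383; answer 383

383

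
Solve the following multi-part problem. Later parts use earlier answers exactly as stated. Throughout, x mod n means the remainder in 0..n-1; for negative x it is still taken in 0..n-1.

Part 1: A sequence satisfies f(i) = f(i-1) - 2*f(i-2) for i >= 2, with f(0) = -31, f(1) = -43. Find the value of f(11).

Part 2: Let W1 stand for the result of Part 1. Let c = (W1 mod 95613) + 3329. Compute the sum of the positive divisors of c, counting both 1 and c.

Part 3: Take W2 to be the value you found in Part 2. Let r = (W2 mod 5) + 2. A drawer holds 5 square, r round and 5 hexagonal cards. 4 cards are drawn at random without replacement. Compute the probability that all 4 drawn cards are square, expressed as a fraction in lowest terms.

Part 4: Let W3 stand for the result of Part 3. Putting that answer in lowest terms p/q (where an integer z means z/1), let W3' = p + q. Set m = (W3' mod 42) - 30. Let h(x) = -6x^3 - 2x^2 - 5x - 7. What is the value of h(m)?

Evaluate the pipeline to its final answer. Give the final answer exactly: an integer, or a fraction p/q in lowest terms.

2

Part 1: f(2) = 1*(-43) - 2*(-31) = 19; iterating: f(2)=19, f(3)=105, f(4)=67, f(5)=-143, f(6)=-277, f(7)=9, f(8)=563, f(9)=545, f(10)=-581, f(11)=-1671; answer -1671
Part 2: W1 = -1671; c = 97271; 97271 = 211 * 461; sigma = (1 + 211) * (1 + 461) = 212 * 462 = 97944; answer 97944
Part 3: W2 = 97944; r = 6; total draws C(16,4) = 1820; favorable C(5,4) = 5; P = 1/364; answer 1/364
Part 4: W3 = 1/364; threaded value p + q = 365; m = -1; -6*(-1)^3 - 2*(-1)^2 - 5*(-1)^1 - 7 = (6) + (-2) + (5) + (-7) = 2; answer 2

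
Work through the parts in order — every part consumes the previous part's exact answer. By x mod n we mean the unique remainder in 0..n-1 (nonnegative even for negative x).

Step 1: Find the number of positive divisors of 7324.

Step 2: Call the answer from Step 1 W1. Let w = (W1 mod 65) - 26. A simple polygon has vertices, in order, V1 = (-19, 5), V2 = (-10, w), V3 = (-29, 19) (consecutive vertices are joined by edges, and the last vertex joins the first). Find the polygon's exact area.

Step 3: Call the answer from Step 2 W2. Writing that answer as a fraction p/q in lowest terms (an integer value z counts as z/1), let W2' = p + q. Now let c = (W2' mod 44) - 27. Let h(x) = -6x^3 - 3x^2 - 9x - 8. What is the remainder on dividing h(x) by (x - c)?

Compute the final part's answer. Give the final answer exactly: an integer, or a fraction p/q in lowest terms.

Step 1: 7324 = 2^2 * 1831; number of divisors = (2+1) * (1+1) = 6; answer 6
Step 2: W1 = 6; w = -20; cross terms: (-19*-20 - -10*5)=430, (-10*19 - -29*-20)=-770, (-29*5 - -19*19)=216; twice the area = |-124| = 124; area = 62; answer 62
Step 3: W2 = 62; threaded value p + q = 63; c = -8; remainder = value at the root: -6*(-8)^3 - 3*(-8)^2 - 9*(-8)^1 - 8 = (3072) + (-192) + (72) + (-8) = 2944; answer 2944

2944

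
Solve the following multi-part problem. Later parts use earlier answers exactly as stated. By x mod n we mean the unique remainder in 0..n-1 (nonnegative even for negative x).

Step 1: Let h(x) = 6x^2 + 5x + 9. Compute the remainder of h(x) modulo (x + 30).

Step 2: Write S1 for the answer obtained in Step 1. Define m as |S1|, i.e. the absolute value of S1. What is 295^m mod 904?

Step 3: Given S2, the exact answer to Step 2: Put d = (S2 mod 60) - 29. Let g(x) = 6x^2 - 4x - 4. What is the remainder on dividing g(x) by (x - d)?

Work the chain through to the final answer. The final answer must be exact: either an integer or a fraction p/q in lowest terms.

1116

Step 1: remainder = value at the root: 6*(-30)^2 + 5*(-30)^1 + 9 = (5400) + (-150) + (9) = 5259; answer 5259
Step 2: S1 = 5259; m = 5259; squarings mod 904: 295^1=295, 295^2=241, 295^4=225, 295^8=1, 295^16=1, 295^32=1, 295^64=1, 295^128=1, 295^256=1, 295^512=1, 295^1024=1, 295^2048=1, 295^4096=1; 295^5259 = 295^1 * 295^2 * 295^8 * 295^128 * 295^1024 * 295^4096 = 583 (mod 904); answer 583
Step 3: S2 = 583; d = 14; remainder = value at the root: 6*(14)^2 - 4*(14)^1 - 4 = (1176) + (-56) + (-4) = 1116; answer 1116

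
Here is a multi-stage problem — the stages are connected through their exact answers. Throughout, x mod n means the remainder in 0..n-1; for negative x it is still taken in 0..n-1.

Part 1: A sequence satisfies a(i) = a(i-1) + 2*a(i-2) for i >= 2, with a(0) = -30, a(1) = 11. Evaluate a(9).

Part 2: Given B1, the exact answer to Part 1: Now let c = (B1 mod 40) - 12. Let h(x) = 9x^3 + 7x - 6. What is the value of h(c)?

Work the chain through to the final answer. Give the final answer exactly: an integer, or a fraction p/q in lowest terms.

Part 1: a(2) = 1*(11) + 2*(-30) = -49; iterating: a(2)=-49, a(3)=-27, a(4)=-125, a(5)=-179, a(6)=-429, a(7)=-787, a(8)=-1645, a(9)=-3219; answer -3219
Part 2: B1 = -3219; c = 9; 9*(9)^3 + 7*(9)^1 - 6 = (6561) + (63) + (-6) = 6618; answer 6618

6618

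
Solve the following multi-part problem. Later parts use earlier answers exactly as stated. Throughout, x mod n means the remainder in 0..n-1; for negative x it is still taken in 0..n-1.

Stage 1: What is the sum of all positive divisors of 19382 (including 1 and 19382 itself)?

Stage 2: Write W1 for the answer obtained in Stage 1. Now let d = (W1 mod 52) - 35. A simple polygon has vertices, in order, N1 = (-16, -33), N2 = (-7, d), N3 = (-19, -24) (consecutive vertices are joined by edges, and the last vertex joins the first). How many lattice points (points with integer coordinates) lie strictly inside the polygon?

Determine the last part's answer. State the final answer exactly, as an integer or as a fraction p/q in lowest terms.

Stage 1: 19382 = 2 * 11 * 881; sigma = (1 + 2) * (1 + 11) * (1 + 881) = 3 * 12 * 882 = 31752; answer 31752
Stage 2: W1 = 31752; d = -3; cross terms: (-16*-3 - -7*-33)=-183, (-7*-24 - -19*-3)=111, (-19*-33 - -16*-24)=243; twice the area = |171| = 171; area = 171/2; boundary points = 3 + 3 + 3 = 9; strictly interior points = area - boundary/2 + 1 = 82; answer 82

82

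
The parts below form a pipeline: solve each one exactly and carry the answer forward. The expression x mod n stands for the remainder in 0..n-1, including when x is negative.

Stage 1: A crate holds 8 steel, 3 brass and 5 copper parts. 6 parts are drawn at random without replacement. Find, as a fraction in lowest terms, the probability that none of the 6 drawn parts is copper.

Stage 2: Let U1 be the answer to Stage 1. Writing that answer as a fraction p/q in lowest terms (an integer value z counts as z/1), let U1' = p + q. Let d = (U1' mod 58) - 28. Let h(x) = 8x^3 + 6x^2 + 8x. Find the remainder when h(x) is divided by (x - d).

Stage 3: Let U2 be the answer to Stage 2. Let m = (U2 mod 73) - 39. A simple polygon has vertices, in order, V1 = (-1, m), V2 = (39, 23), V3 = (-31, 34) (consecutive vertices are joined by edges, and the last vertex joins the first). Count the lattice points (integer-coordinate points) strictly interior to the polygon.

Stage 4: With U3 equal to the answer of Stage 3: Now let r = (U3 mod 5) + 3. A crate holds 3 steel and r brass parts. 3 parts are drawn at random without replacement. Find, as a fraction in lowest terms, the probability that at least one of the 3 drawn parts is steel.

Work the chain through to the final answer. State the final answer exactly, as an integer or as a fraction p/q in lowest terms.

19/20

Stage 1: total draws C(16,6) = 8008; favorable C(11,6) = 462; P = 3/52; answer 3/52
Stage 2: U1 = 3/52; threaded value p + q = 55; d = 27; remainder = value at the root: 8*(27)^3 + 6*(27)^2 + 8*(27)^1 = (157464) + (4374) + (216) = 162054; answer 162054
Stage 3: U2 = 162054; m = 28; cross terms: (-1*23 - 39*28)=-1115, (39*34 - -31*23)=2039, (-31*28 - -1*34)=-834; twice the area = |90| = 90; area = 45; boundary points = 5 + 1 + 6 = 12; strictly interior points = area - boundary/2 + 1 = 40; answer 40
Stage 4: U3 = 40; r = 3; total draws C(6,3) = 20; complement C(3,3) = 1; favorable 20 - 1 = 19; P = 19/20; answer 19/20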